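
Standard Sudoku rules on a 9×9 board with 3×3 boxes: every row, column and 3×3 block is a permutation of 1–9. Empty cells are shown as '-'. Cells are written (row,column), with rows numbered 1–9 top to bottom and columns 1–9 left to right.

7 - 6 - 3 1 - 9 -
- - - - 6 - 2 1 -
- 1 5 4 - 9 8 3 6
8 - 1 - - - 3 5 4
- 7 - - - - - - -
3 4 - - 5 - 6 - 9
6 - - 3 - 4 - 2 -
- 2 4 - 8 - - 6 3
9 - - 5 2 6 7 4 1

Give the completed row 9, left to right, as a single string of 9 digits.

938526741

(1,2) = 8 (sole candidate).
(1,4) = 2 (sole candidate).
(1,9) = 5 (sole candidate).
(2,1) = 4 (sole candidate).
(2,9) = 7 (sole candidate).
(3,1) = 2 (sole candidate).
(3,5) = 7 (sole candidate).
(4,5) = 9 (sole candidate).
(5,1) = 5 (sole candidate).
(5,7) = 1 (sole candidate).
(5,8) = 8 (sole candidate).
(5,9) = 2 (sole candidate).
(6,3) = 2 (sole candidate).
(6,8) = 7 (sole candidate).
(7,2) = 5 (sole candidate).
(7,5) = 1 (sole candidate).
(7,7) = 9 (sole candidate).
(7,9) = 8 (sole candidate).
(8,1) = 1 (sole candidate).
(8,6) = 7 (sole candidate).
(8,7) = 5 (sole candidate).
(9,2) = 3: row 9 has {1,2,4,5,6,7,9}; col 2 has {1,2,4,5,7,8}; box has {1,2,4,5,6,9} → only 3 remains.
(9,3) = 8: row 9 has {1,2,3,4,5,6,7,9}; col 3 has {1,2,4,5,6}; box has {1,2,3,4,5,6,9} → only 8 remains.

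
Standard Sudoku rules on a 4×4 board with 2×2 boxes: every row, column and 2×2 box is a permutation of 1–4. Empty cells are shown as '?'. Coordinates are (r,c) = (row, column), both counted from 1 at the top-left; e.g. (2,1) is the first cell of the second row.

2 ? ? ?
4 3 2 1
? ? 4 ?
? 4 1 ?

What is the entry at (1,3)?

(1,2) = 1 (sole candidate).
(1,3) = 3: row 1 has {1,2}; col 3 has {1,2,4}; box has {1,2} → only 3 remains.

3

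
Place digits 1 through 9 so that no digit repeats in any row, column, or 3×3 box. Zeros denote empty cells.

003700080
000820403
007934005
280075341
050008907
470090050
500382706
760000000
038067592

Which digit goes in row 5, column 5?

4

row 1, column 9 = 9 (sole candidate).
row 4, column 4 = 6 (sole candidate).
row 6, column 9 = 8 (sole candidate).
row 7, column 8 = 1 (sole candidate).
row 8, column 7 = 8 (sole candidate).
row 8, column 8 = 3 (sole candidate).
row 8, column 9 = 4 (sole candidate).
row 9, column 1 = 1 (sole candidate).
row 9, column 4 = 4 (sole candidate).
row 1, column 1 = 6 (sole candidate).
row 1, column 6 = 1 (sole candidate).
row 1, column 7 = 2 (sole candidate).
row 2, column 1 = 9 (sole candidate).
row 2, column 2 = 1 (sole candidate).
row 2, column 3 = 5 (sole candidate).
row 2, column 6 = 6 (sole candidate).
row 2, column 8 = 7 (sole candidate).
row 3, column 1 = 8 (sole candidate).
row 3, column 2 = 2 (sole candidate).
row 3, column 8 = 6 (sole candidate).
row 4, column 3 = 9 (sole candidate).
row 5, column 1 = 3 (sole candidate).
row 5, column 8 = 2 (sole candidate).
row 6, column 6 = 3 (sole candidate).
row 6, column 7 = 6 (sole candidate).
row 7, column 3 = 4 (sole candidate).
row 8, column 3 = 2 (sole candidate).
row 8, column 6 = 9 (sole candidate).
row 1, column 2 = 4 (sole candidate).
row 1, column 5 = 5 (sole candidate).
row 3, column 7 = 1 (sole candidate).
row 5, column 4 = 1 (sole candidate).
row 5, column 5 = 4: row 5 has {1,2,3,5,7,8,9}; col 5 has {2,3,5,6,7,8,9}; box has {1,3,5,6,7,8,9} → only 4 remains.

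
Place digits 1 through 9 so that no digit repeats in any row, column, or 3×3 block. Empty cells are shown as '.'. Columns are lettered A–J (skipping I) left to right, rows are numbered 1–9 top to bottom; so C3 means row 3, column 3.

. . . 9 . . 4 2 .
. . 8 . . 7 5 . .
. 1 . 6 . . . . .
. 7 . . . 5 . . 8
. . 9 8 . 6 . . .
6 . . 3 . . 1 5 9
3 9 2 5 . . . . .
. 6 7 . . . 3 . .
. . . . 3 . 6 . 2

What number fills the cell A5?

5

G4 = 2 (sole candidate).
G5 = 7 (sole candidate).
C6 = 4 (sole candidate).
F6 = 2 (sole candidate).
G7 = 8 (sole candidate).
G3 = 9 (sole candidate).
A4 = 1 (sole candidate).
C4 = 3 (sole candidate).
D4 = 4 (sole candidate).
E4 = 9 (sole candidate).
H4 = 6 (sole candidate).
E5 = 1 (sole candidate).
B6 = 8 (sole candidate).
E6 = 7 (sole candidate).
C3 = 5 (sole candidate).
C9 = 1 (sole candidate).
D9 = 7 (sole candidate).
A1 = 7 (sole candidate).
B1 = 3 (sole candidate).
C1 = 6 (sole candidate).
J1 = 1 (sole candidate).
H2 = 3 (sole candidate).
J2 = 6 (sole candidate).
J3 = 7 (sole candidate).
H5 = 4 (sole candidate).
J5 = 3 (sole candidate).
J7 = 4 (sole candidate).
J8 = 5 (sole candidate).
H9 = 9 (sole candidate).
F1 = 8 (sole candidate).
H3 = 8 (sole candidate).
E7 = 6 (sole candidate).
F7 = 1 (sole candidate).
H7 = 7 (sole candidate).
D8 = 2 (sole candidate).
H8 = 1 (sole candidate).
F9 = 4 (sole candidate).
E1 = 5 (sole candidate).
D2 = 1 (sole candidate).
F3 = 3 (sole candidate).
E8 = 8 (sole candidate).
F8 = 9 (sole candidate).
B9 = 5 (sole candidate).
B5 = 2 (sole candidate).
A8 = 4 (sole candidate).
A9 = 8 (sole candidate).
B2 = 4 (sole candidate).
E2 = 2 (sole candidate).
A3 = 2 (sole candidate).
E3 = 4 (sole candidate).
A5 = 5: row 5 has {1,2,3,4,6,7,8,9}; col 1 has {1,2,3,4,6,7,8}; box has {1,2,3,4,6,7,8,9} → only 5 remains.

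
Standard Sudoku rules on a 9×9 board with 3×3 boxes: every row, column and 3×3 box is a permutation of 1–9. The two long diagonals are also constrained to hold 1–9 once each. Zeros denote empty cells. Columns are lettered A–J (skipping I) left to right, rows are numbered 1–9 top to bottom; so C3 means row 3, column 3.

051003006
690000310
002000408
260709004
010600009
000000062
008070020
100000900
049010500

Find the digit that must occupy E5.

5

B7 = 3: row 7 has {2,7,8}; col 2 has {1,4,5,6,9}; box has {1,4,8,9} → only 3 remains.
J7 = 1: row 7 has {2,3,7,8}; col 9 has {2,4,6,8,9}; box has {2,5,9} → only 1 remains.
A9 = 7: row 9 has {1,4,5,9}; col 1 has {1,2,6}; box has {1,3,4,8,9}; anti-diagonal has {1,4,6,8,9} → only 7 remains.
J9 = 3: row 9 has {1,4,5,7,9}; col 9 has {1,2,4,6,8,9}; box has {1,2,5,9}; main diagonal has {2,7,9} → only 3 remains.
A3 = 3: row 3 has {2,4,8}; col 1 has {1,2,6,7}; box has {1,2,5,6,9} → only 3 remains.
B3 = 7: row 3 has {2,3,4,8}; col 2 has {1,3,4,5,6,9}; box has {1,2,3,5,6,9} → only 7 remains.
E5 = 5: row 5 has {1,6,9}; col 5 has {1,7}; box has {6,7,9}; main diagonal has {2,3,7,9}; anti-diagonal has {1,4,6,7,8,9} → only 5 remains.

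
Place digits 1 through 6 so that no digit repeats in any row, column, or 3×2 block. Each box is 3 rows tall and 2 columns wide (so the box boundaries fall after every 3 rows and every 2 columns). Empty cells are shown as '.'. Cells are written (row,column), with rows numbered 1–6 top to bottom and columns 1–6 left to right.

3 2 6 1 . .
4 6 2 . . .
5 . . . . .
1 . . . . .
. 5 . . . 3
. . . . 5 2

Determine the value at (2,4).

5

(1,5) = 4: row 1 has {1,2,3,6}; col 5 has {5}; box has {} → only 4 remains.
(1,6) = 5: row 1 has {1,2,3,4,6}; col 6 has {2,3}; box has {4} → only 5 remains.
(2,6) = 1: row 2 has {2,4,6}; col 6 has {2,3,5}; box has {4,5} → only 1 remains.
(3,2) = 1: row 3 has {5}; col 2 has {2,5,6}; box has {2,3,4,5,6} → only 1 remains.
(3,6) = 6: row 3 has {1,5}; col 6 has {1,2,3,5}; box has {1,4,5} → only 6 remains.
(4,5) = 6: row 4 has {1}; col 5 has {4,5}; box has {2,3,5} → only 6 remains.
(4,6) = 4: row 4 has {1,6}; col 6 has {1,2,3,5,6}; box has {2,3,5,6} → only 4 remains.
(5,5) = 1: row 5 has {3,5}; col 5 has {4,5,6}; box has {2,3,4,5,6} → only 1 remains.
(6,1) = 6: row 6 has {2,5}; col 1 has {1,3,4,5}; box has {1,5} → only 6 remains.
(2,5) = 3: row 2 has {1,2,4,6}; col 5 has {1,4,5,6}; box has {1,4,5,6} → only 3 remains.
(3,5) = 2: row 3 has {1,5,6}; col 5 has {1,3,4,5,6}; box has {1,3,4,5,6} → only 2 remains.
(4,2) = 3: row 4 has {1,4,6}; col 2 has {1,2,5,6}; box has {1,5,6} → only 3 remains.
(4,3) = 5: row 4 has {1,3,4,6}; col 3 has {2,6}; box has {} → only 5 remains.
(4,4) = 2: row 4 has {1,3,4,5,6}; col 4 has {1}; box has {5} → only 2 remains.
(5,1) = 2: row 5 has {1,3,5}; col 1 has {1,3,4,5,6}; box has {1,3,5,6} → only 2 remains.
(5,3) = 4: row 5 has {1,2,3,5}; col 3 has {2,5,6}; box has {2,5} → only 4 remains.
(5,4) = 6: row 5 has {1,2,3,4,5}; col 4 has {1,2}; box has {2,4,5} → only 6 remains.
(6,2) = 4: row 6 has {2,5,6}; col 2 has {1,2,3,5,6}; box has {1,2,3,5,6} → only 4 remains.
(6,4) = 3: row 6 has {2,4,5,6}; col 4 has {1,2,6}; box has {2,4,5,6} → only 3 remains.
(2,4) = 5: row 2 has {1,2,3,4,6}; col 4 has {1,2,3,6}; box has {1,2,6} → only 5 remains.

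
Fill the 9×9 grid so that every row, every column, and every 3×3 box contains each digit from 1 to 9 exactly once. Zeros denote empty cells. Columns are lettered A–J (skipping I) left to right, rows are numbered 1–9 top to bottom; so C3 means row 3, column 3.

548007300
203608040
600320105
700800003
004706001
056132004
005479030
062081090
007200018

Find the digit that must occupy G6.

8

D1 = 9 (sole candidate).
E1 = 1 (sole candidate).
E2 = 5 (sole candidate).
C3 = 9 (sole candidate).
F3 = 4 (sole candidate).
C4 = 1 (sole candidate).
F4 = 5 (sole candidate).
E5 = 9 (sole candidate).
D8 = 5 (sole candidate).
J8 = 7 (sole candidate).
E9 = 6 (sole candidate).
F9 = 3 (sole candidate).
J2 = 9 (sole candidate).
B3 = 7 (sole candidate).
H3 = 8 (sole candidate).
E4 = 4 (sole candidate).
H6 = 7 (sole candidate).
G8 = 4 (sole candidate).
B9 = 9 (sole candidate).
G9 = 5 (sole candidate).
B2 = 1 (sole candidate).
G2 = 7 (sole candidate).
B4 = 2 (sole candidate).
H4 = 6 (sole candidate).
B7 = 8 (sole candidate).
A8 = 3 (sole candidate).
A9 = 4 (sole candidate).
H1 = 2 (sole candidate).
J1 = 6 (sole candidate).
G4 = 9 (sole candidate).
A5 = 8 (sole candidate).
B5 = 3 (sole candidate).
G5 = 2 (sole candidate).
H5 = 5 (sole candidate).
A6 = 9 (sole candidate).
G6 = 8: row 6 has {1,2,3,4,5,6,7,9}; col 7 has {1,2,3,4,5,7,9}; box has {1,2,3,4,5,6,7,9} → only 8 remains.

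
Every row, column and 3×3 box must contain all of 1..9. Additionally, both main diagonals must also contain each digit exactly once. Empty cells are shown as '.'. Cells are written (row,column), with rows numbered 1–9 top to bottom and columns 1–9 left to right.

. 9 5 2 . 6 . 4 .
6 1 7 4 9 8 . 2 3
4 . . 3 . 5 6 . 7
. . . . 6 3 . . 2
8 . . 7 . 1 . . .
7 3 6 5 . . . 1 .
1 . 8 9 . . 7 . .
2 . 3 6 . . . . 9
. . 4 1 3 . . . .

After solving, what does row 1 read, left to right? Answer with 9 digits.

(1,1) = 3: row 1 has {2,4,5,6,9}; col 1 has {1,2,4,6,7,8}; box has {1,4,5,6,7,9}; main diagonal has {1,7} → only 3 remains.
(1,9) = 1: row 1 has {2,3,4,5,6,9}; col 9 has {2,3,7,9}; box has {2,3,4,6,7}; anti-diagonal has {2,3,5,6,8} → only 1 remains.
(2,7) = 5 (sole candidate).
(3,3) = 2 (sole candidate).
(3,5) = 1 (sole candidate).
(4,4) = 8 (sole candidate).
(5,3) = 9 (sole candidate).
(5,5) = 4 (sole candidate).
(5,7) = 3 (sole candidate).
(6,5) = 2 (sole candidate).
(6,6) = 9 (sole candidate).
(7,5) = 5 (sole candidate).
(8,2) = 7 (sole candidate).
(8,5) = 8 (sole candidate).
(8,6) = 4 (sole candidate).
(8,7) = 1 (sole candidate).
(8,8) = 5 (sole candidate).
(9,1) = 9 (sole candidate).
(9,9) = 6 (sole candidate).
(1,5) = 7: row 1 has {1,2,3,4,5,6,9}; col 5 has {1,2,3,4,5,6,8,9}; box has {1,2,3,4,5,6,8,9} → only 7 remains.
(1,7) = 8: row 1 has {1,2,3,4,5,6,7,9}; col 7 has {1,3,5,6,7}; box has {1,2,3,4,5,6,7} → only 8 remains.

395276841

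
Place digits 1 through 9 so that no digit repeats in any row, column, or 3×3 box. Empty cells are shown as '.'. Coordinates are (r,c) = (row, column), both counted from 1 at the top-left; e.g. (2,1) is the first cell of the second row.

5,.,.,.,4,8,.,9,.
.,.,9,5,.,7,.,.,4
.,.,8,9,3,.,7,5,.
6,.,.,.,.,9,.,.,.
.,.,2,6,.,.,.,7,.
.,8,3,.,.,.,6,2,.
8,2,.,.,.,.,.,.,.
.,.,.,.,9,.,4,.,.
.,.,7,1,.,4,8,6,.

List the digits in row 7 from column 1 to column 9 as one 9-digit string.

824376915

(1,4) = 2: row 1 has {4,5,8,9}; col 4 has {1,5,6,9}; box has {3,4,5,7,8,9} → only 2 remains.
(1,2) = 7: in row 1, 7 can only go here (every other open cell in that row sees a 7).
(2,8) = 8: in row 2, 8 can only go here (every other open cell in that row sees an 8).
(4,5) = 2: in row 4, 2 can only go here (every other open cell in that row sees a 2).
(9,5) = 5: row 9 has {1,4,6,7,8}; col 5 has {2,3,4,9}; box has {1,4,9} → only 5 remains.
(4,4) = 7: in row 4, 7 can only go here (every other open cell in that row sees a 7).
(6,4) = 4: row 6 has {2,3,6,8}; col 4 has {1,2,5,6,7,9}; box has {2,6,7,9} → only 4 remains.
(6,5) = 1: row 6 has {2,3,4,6,8}; col 5 has {2,3,4,5,9}; box has {2,4,6,7,9} → only 1 remains.
(6,6) = 5: row 6 has {1,2,3,4,6,8}; col 6 has {4,7,8,9}; box has {1,2,4,6,7,9} → only 5 remains.
(6,9) = 9: row 6 has {1,2,3,4,5,6,8}; col 9 has {4}; box has {2,6,7} → only 9 remains.
(7,4) = 3: row 7 has {2,8}; col 4 has {1,2,4,5,6,7,9}; box has {1,4,5,9} → only 3 remains.
(7,6) = 6: row 7 has {2,3,8}; col 6 has {4,5,7,8,9}; box has {1,3,4,5,9} → only 6 remains.
(7,8) = 1: row 7 has {2,3,6,8}; col 8 has {2,5,6,7,8,9}; box has {4,6,8} → only 1 remains.
(8,4) = 8: row 8 has {4,9}; col 4 has {1,2,3,4,5,6,7,9}; box has {1,3,4,5,6,9} → only 8 remains.
(8,6) = 2: row 8 has {4,8,9}; col 6 has {4,5,6,7,8,9}; box has {1,3,4,5,6,8,9} → only 2 remains.
(8,8) = 3: row 8 has {2,4,8,9}; col 8 has {1,2,5,6,7,8,9}; box has {1,4,6,8} → only 3 remains.
(9,9) = 2: row 9 has {1,4,5,6,7,8}; col 9 has {4,9}; box has {1,3,4,6,8} → only 2 remains.
(2,5) = 6: row 2 has {4,5,7,8,9}; col 5 has {1,2,3,4,5,9}; box has {2,3,4,5,7,8,9} → only 6 remains.
(3,6) = 1: row 3 has {3,5,7,8,9}; col 6 has {2,4,5,6,7,8,9}; box has {2,3,4,5,6,7,8,9} → only 1 remains.
(3,9) = 6: row 3 has {1,3,5,7,8,9}; col 9 has {2,4,9}; box has {4,5,7,8,9} → only 6 remains.
(4,8) = 4: row 4 has {2,6,7,9}; col 8 has {1,2,3,5,6,7,8,9}; box has {2,6,7,9} → only 4 remains.
(5,5) = 8: row 5 has {2,6,7}; col 5 has {1,2,3,4,5,6,9}; box has {1,2,4,5,6,7,9} → only 8 remains.
(5,6) = 3: row 5 has {2,6,7,8}; col 6 has {1,2,4,5,6,7,8,9}; box has {1,2,4,5,6,7,8,9} → only 3 remains.
(6,1) = 7: row 6 has {1,2,3,4,5,6,8,9}; col 1 has {5,6,8}; box has {2,3,6,8} → only 7 remains.
(7,5) = 7: row 7 has {1,2,3,6,8}; col 5 has {1,2,3,4,5,6,8,9}; box has {1,2,3,4,5,6,8,9} → only 7 remains.
(7,9) = 5: row 7 has {1,2,3,6,7,8}; col 9 has {2,4,6,9}; box has {1,2,3,4,6,8} → only 5 remains.
(8,1) = 1: row 8 has {2,3,4,8,9}; col 1 has {5,6,7,8}; box has {2,7,8} → only 1 remains.
(8,9) = 7: row 8 has {1,2,3,4,8,9}; col 9 has {2,4,5,6,9}; box has {1,2,3,4,5,6,8} → only 7 remains.
(3,2) = 4: row 3 has {1,3,5,6,7,8,9}; col 2 has {2,7,8}; box has {5,7,8,9} → only 4 remains.
(5,9) = 1: row 5 has {2,3,6,7,8}; col 9 has {2,4,5,6,7,9}; box has {2,4,6,7,9} → only 1 remains.
(7,3) = 4: row 7 has {1,2,3,5,6,7,8}; col 3 has {2,3,7,8,9}; box has {1,2,7,8} → only 4 remains.
(7,7) = 9: row 7 has {1,2,3,4,5,6,7,8}; col 7 has {4,6,7,8}; box has {1,2,3,4,5,6,7,8} → only 9 remains.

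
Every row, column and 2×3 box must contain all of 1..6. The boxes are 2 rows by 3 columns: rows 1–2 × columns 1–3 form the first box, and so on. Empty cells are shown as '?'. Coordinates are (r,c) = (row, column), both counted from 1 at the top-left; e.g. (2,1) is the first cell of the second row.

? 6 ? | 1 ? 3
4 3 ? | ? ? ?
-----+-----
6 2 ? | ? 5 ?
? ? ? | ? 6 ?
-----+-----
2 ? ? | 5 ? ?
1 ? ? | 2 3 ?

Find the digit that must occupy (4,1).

3

(1,1) = 5: row 1 has {1,3,6}; col 1 has {1,2,4,6}; box has {3,4,6} → only 5 remains.
(1,3) = 2: row 1 has {1,3,5,6}; col 3 has {}; box has {3,4,5,6} → only 2 remains.
(1,5) = 4: row 1 has {1,2,3,5,6}; col 5 has {3,5,6}; box has {1,3} → only 4 remains.
(2,3) = 1: row 2 has {3,4}; col 3 has {2}; box has {2,3,4,5,6} → only 1 remains.
(2,4) = 6: row 2 has {1,3,4}; col 4 has {1,2,5}; box has {1,3,4} → only 6 remains.
(2,5) = 2: row 2 has {1,3,4,6}; col 5 has {3,4,5,6}; box has {1,3,4,6} → only 2 remains.
(2,6) = 5: row 2 has {1,2,3,4,6}; col 6 has {3}; box has {1,2,3,4,6} → only 5 remains.
(4,1) = 3: row 4 has {6}; col 1 has {1,2,4,5,6}; box has {2,6} → only 3 remains.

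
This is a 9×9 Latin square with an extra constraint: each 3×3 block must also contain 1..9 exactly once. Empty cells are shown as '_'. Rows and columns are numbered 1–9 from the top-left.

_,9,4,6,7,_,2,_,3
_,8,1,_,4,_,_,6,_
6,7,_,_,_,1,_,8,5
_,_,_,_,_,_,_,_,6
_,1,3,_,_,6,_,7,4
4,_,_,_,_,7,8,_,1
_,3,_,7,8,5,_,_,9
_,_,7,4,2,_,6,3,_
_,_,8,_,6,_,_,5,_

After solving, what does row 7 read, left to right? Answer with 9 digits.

236785149

row 1, column 1 = 5: row 1 has {2,3,4,6,7,9}; col 1 has {4,6}; box has {1,4,6,7,8,9} → only 5 remains.
row 1, column 6 = 8: row 1 has {2,3,4,5,6,7,9}; col 6 has {1,5,6,7}; box has {1,4,6,7} → only 8 remains.
row 1, column 8 = 1: row 1 has {2,3,4,5,6,7,8,9}; col 8 has {3,5,6,7,8}; box has {2,3,5,6,8} → only 1 remains.
row 2, column 9 = 7: row 2 has {1,4,6,8}; col 9 has {1,3,4,5,6,9}; box has {1,2,3,5,6,8} → only 7 remains.
row 3, column 3 = 2: row 3 has {1,5,6,7,8}; col 3 has {1,3,4,7,8}; box has {1,4,5,6,7,8,9} → only 2 remains.
row 7, column 3 = 6: row 7 has {3,5,7,8,9}; col 3 has {1,2,3,4,7,8}; box has {3,7,8} → only 6 remains.
row 8, column 2 = 5: row 8 has {2,3,4,6,7}; col 2 has {1,3,7,8,9}; box has {3,6,7,8} → only 5 remains.
row 8, column 6 = 9: row 8 has {2,3,4,5,6,7}; col 6 has {1,5,6,7,8}; box has {2,4,5,6,7,8} → only 9 remains.
row 8, column 9 = 8: row 8 has {2,3,4,5,6,7,9}; col 9 has {1,3,4,5,6,7,9}; box has {3,5,6,9} → only 8 remains.
row 9, column 6 = 3: row 9 has {5,6,8}; col 6 has {1,5,6,7,8,9}; box has {2,4,5,6,7,8,9} → only 3 remains.
row 9, column 9 = 2: row 9 has {3,5,6,8}; col 9 has {1,3,4,5,6,7,8,9}; box has {3,5,6,8,9} → only 2 remains.
row 2, column 1 = 3: row 2 has {1,4,6,7,8}; col 1 has {4,5,6}; box has {1,2,4,5,6,7,8,9} → only 3 remains.
row 2, column 6 = 2: row 2 has {1,3,4,6,7,8}; col 6 has {1,3,5,6,7,8,9}; box has {1,4,6,7,8} → only 2 remains.
row 2, column 7 = 9: row 2 has {1,2,3,4,6,7,8}; col 7 has {2,6,8}; box has {1,2,3,5,6,7,8} → only 9 remains.
row 3, column 7 = 4: row 3 has {1,2,5,6,7,8}; col 7 has {2,6,8,9}; box has {1,2,3,5,6,7,8,9} → only 4 remains.
row 4, column 2 = 2: row 4 has {6}; col 2 has {1,3,5,7,8,9}; box has {1,3,4} → only 2 remains.
row 4, column 6 = 4: row 4 has {2,6}; col 6 has {1,2,3,5,6,7,8,9}; box has {6,7} → only 4 remains.
row 4, column 8 = 9: row 4 has {2,4,6}; col 8 has {1,3,5,6,7,8}; box has {1,4,6,7,8} → only 9 remains.
row 5, column 7 = 5: row 5 has {1,3,4,6,7}; col 7 has {2,4,6,8,9}; box has {1,4,6,7,8,9} → only 5 remains.
row 6, column 2 = 6: row 6 has {1,4,7,8}; col 2 has {1,2,3,5,7,8,9}; box has {1,2,3,4} → only 6 remains.
row 6, column 8 = 2: row 6 has {1,4,6,7,8}; col 8 has {1,3,5,6,7,8,9}; box has {1,4,5,6,7,8,9} → only 2 remains.
row 7, column 7 = 1: row 7 has {3,5,6,7,8,9}; col 7 has {2,4,5,6,8,9}; box has {2,3,5,6,8,9} → only 1 remains.
row 7, column 8 = 4: row 7 has {1,3,5,6,7,8,9}; col 8 has {1,2,3,5,6,7,8,9}; box has {1,2,3,5,6,8,9} → only 4 remains.
row 8, column 1 = 1: row 8 has {2,3,4,5,6,7,8,9}; col 1 has {3,4,5,6}; box has {3,5,6,7,8} → only 1 remains.
row 9, column 1 = 9: row 9 has {2,3,5,6,8}; col 1 has {1,3,4,5,6}; box has {1,3,5,6,7,8} → only 9 remains.
row 9, column 2 = 4: row 9 has {2,3,5,6,8,9}; col 2 has {1,2,3,5,6,7,8,9}; box has {1,3,5,6,7,8,9} → only 4 remains.
row 9, column 4 = 1: row 9 has {2,3,4,5,6,8,9}; col 4 has {4,6,7}; box has {2,3,4,5,6,7,8,9} → only 1 remains.
row 9, column 7 = 7: row 9 has {1,2,3,4,5,6,8,9}; col 7 has {1,2,4,5,6,8,9}; box has {1,2,3,4,5,6,8,9} → only 7 remains.
row 2, column 4 = 5: row 2 has {1,2,3,4,6,7,8,9}; col 4 has {1,4,6,7}; box has {1,2,4,6,7,8} → only 5 remains.
row 4, column 3 = 5: row 4 has {2,4,6,9}; col 3 has {1,2,3,4,6,7,8}; box has {1,2,3,4,6} → only 5 remains.
row 4, column 7 = 3: row 4 has {2,4,5,6,9}; col 7 has {1,2,4,5,6,7,8,9}; box has {1,2,4,5,6,7,8,9} → only 3 remains.
row 5, column 1 = 8: row 5 has {1,3,4,5,6,7}; col 1 has {1,3,4,5,6,9}; box has {1,2,3,4,5,6} → only 8 remains.
row 5, column 5 = 9: row 5 has {1,3,4,5,6,7,8}; col 5 has {2,4,6,7,8}; box has {4,6,7} → only 9 remains.
row 6, column 3 = 9: row 6 has {1,2,4,6,7,8}; col 3 has {1,2,3,4,5,6,7,8}; box has {1,2,3,4,5,6,8} → only 9 remains.
row 6, column 4 = 3: row 6 has {1,2,4,6,7,8,9}; col 4 has {1,4,5,6,7}; box has {4,6,7,9} → only 3 remains.
row 6, column 5 = 5: row 6 has {1,2,3,4,6,7,8,9}; col 5 has {2,4,6,7,8,9}; box has {3,4,6,7,9} → only 5 remains.
row 7, column 1 = 2: row 7 has {1,3,4,5,6,7,8,9}; col 1 has {1,3,4,5,6,8,9}; box has {1,3,4,5,6,7,8,9} → only 2 remains.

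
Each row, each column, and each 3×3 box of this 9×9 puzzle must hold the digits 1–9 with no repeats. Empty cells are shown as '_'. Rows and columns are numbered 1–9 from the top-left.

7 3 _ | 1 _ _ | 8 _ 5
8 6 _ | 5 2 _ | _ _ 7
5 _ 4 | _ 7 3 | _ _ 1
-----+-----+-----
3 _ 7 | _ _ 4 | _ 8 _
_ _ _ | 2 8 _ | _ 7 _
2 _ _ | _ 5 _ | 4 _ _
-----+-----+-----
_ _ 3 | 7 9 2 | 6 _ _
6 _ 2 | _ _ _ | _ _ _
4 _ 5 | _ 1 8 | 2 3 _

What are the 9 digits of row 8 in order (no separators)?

692435718

row 1, column 3 = 9: row 1 has {1,3,5,7,8}; col 3 has {2,3,4,5,7}; box has {3,4,5,6,7,8} → only 9 remains.
row 1, column 6 = 6: row 1 has {1,3,5,7,8,9}; col 6 has {2,3,4,8}; box has {1,2,3,5,7} → only 6 remains.
row 2, column 3 = 1: row 2 has {2,5,6,7,8}; col 3 has {2,3,4,5,7,9}; box has {3,4,5,6,7,8,9} → only 1 remains.
row 2, column 6 = 9: row 2 has {1,2,5,6,7,8}; col 6 has {2,3,4,6,8}; box has {1,2,3,5,6,7} → only 9 remains.
row 2, column 7 = 3: row 2 has {1,2,5,6,7,8,9}; col 7 has {2,4,6,8}; box has {1,5,7,8} → only 3 remains.
row 2, column 8 = 4: row 2 has {1,2,3,5,6,7,8,9}; col 8 has {3,7,8}; box has {1,3,5,7,8} → only 4 remains.
row 3, column 2 = 2: row 3 has {1,3,4,5,7}; col 2 has {3,6}; box has {1,3,4,5,6,7,8,9} → only 2 remains.
row 3, column 4 = 8: row 3 has {1,2,3,4,5,7}; col 4 has {1,2,5,7}; box has {1,2,3,5,6,7,9} → only 8 remains.
row 3, column 7 = 9: row 3 has {1,2,3,4,5,7,8}; col 7 has {2,3,4,6,8}; box has {1,3,4,5,7,8} → only 9 remains.
row 3, column 8 = 6: row 3 has {1,2,3,4,5,7,8,9}; col 8 has {3,4,7,8}; box has {1,3,4,5,7,8,9} → only 6 remains.
row 4, column 5 = 6: row 4 has {3,4,7,8}; col 5 has {1,2,5,7,8,9}; box has {2,4,5,8} → only 6 remains.
row 5, column 3 = 6: row 5 has {2,7,8}; col 3 has {1,2,3,4,5,7,9}; box has {2,3,7} → only 6 remains.
row 5, column 6 = 1: row 5 has {2,6,7,8}; col 6 has {2,3,4,6,8,9}; box has {2,4,5,6,8} → only 1 remains.
row 5, column 7 = 5: row 5 has {1,2,6,7,8}; col 7 has {2,3,4,6,8,9}; box has {4,7,8} → only 5 remains.
row 6, column 3 = 8: row 6 has {2,4,5}; col 3 has {1,2,3,4,5,6,7,9}; box has {2,3,6,7} → only 8 remains.
row 6, column 6 = 7: row 6 has {2,4,5,8}; col 6 has {1,2,3,4,6,8,9}; box has {1,2,4,5,6,8} → only 7 remains.
row 7, column 1 = 1: row 7 has {2,3,6,7,9}; col 1 has {2,3,4,5,6,7,8}; box has {2,3,4,5,6} → only 1 remains.
row 7, column 2 = 8: row 7 has {1,2,3,6,7,9}; col 2 has {2,3,6}; box has {1,2,3,4,5,6} → only 8 remains.
row 7, column 8 = 5: row 7 has {1,2,3,6,7,8,9}; col 8 has {3,4,6,7,8}; box has {2,3,6} → only 5 remains.
row 7, column 9 = 4: row 7 has {1,2,3,5,6,7,8,9}; col 9 has {1,5,7}; box has {2,3,5,6} → only 4 remains.
row 8, column 6 = 5: row 8 has {2,6}; col 6 has {1,2,3,4,6,7,8,9}; box has {1,2,7,8,9} → only 5 remains.
row 9, column 4 = 6: row 9 has {1,2,3,4,5,8}; col 4 has {1,2,5,7,8}; box has {1,2,5,7,8,9} → only 6 remains.
row 9, column 9 = 9: row 9 has {1,2,3,4,5,6,8}; col 9 has {1,4,5,7}; box has {2,3,4,5,6} → only 9 remains.
row 1, column 5 = 4: row 1 has {1,3,5,6,7,8,9}; col 5 has {1,2,5,6,7,8,9}; box has {1,2,3,5,6,7,8,9} → only 4 remains.
row 1, column 8 = 2: row 1 has {1,3,4,5,6,7,8,9}; col 8 has {3,4,5,6,7,8}; box has {1,3,4,5,6,7,8,9} → only 2 remains.
row 4, column 4 = 9: row 4 has {3,4,6,7,8}; col 4 has {1,2,5,6,7,8}; box has {1,2,4,5,6,7,8} → only 9 remains.
row 4, column 7 = 1: row 4 has {3,4,6,7,8,9}; col 7 has {2,3,4,5,6,8,9}; box has {4,5,7,8} → only 1 remains.
row 4, column 9 = 2: row 4 has {1,3,4,6,7,8,9}; col 9 has {1,4,5,7,9}; box has {1,4,5,7,8} → only 2 remains.
row 5, column 1 = 9: row 5 has {1,2,5,6,7,8}; col 1 has {1,2,3,4,5,6,7,8}; box has {2,3,6,7,8} → only 9 remains.
row 5, column 2 = 4: row 5 has {1,2,5,6,7,8,9}; col 2 has {2,3,6,8}; box has {2,3,6,7,8,9} → only 4 remains.
row 5, column 9 = 3: row 5 has {1,2,4,5,6,7,8,9}; col 9 has {1,2,4,5,7,9}; box has {1,2,4,5,7,8} → only 3 remains.
row 6, column 2 = 1: row 6 has {2,4,5,7,8}; col 2 has {2,3,4,6,8}; box has {2,3,4,6,7,8,9} → only 1 remains.
row 6, column 4 = 3: row 6 has {1,2,4,5,7,8}; col 4 has {1,2,5,6,7,8,9}; box has {1,2,4,5,6,7,8,9} → only 3 remains.
row 6, column 8 = 9: row 6 has {1,2,3,4,5,7,8}; col 8 has {2,3,4,5,6,7,8}; box has {1,2,3,4,5,7,8} → only 9 remains.
row 6, column 9 = 6: row 6 has {1,2,3,4,5,7,8,9}; col 9 has {1,2,3,4,5,7,9}; box has {1,2,3,4,5,7,8,9} → only 6 remains.
row 8, column 4 = 4: row 8 has {2,5,6}; col 4 has {1,2,3,5,6,7,8,9}; box has {1,2,5,6,7,8,9} → only 4 remains.
row 8, column 5 = 3: row 8 has {2,4,5,6}; col 5 has {1,2,4,5,6,7,8,9}; box has {1,2,4,5,6,7,8,9} → only 3 remains.
row 8, column 7 = 7: row 8 has {2,3,4,5,6}; col 7 has {1,2,3,4,5,6,8,9}; box has {2,3,4,5,6,9} → only 7 remains.
row 8, column 8 = 1: row 8 has {2,3,4,5,6,7}; col 8 has {2,3,4,5,6,7,8,9}; box has {2,3,4,5,6,7,9} → only 1 remains.
row 8, column 9 = 8: row 8 has {1,2,3,4,5,6,7}; col 9 has {1,2,3,4,5,6,7,9}; box has {1,2,3,4,5,6,7,9} → only 8 remains.
row 9, column 2 = 7: row 9 has {1,2,3,4,5,6,8,9}; col 2 has {1,2,3,4,6,8}; box has {1,2,3,4,5,6,8} → only 7 remains.
row 4, column 2 = 5: row 4 has {1,2,3,4,6,7,8,9}; col 2 has {1,2,3,4,6,7,8}; box has {1,2,3,4,6,7,8,9} → only 5 remains.
row 8, column 2 = 9: row 8 has {1,2,3,4,5,6,7,8}; col 2 has {1,2,3,4,5,6,7,8}; box has {1,2,3,4,5,6,7,8} → only 9 remains.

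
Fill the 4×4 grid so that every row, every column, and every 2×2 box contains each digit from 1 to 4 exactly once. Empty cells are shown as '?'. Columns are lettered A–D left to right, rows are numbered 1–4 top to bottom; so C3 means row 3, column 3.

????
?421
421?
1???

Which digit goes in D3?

A2 = 3 (sole candidate).
D3 = 3: row 3 has {1,2,4}; col 4 has {1}; box has {1} → only 3 remains.

3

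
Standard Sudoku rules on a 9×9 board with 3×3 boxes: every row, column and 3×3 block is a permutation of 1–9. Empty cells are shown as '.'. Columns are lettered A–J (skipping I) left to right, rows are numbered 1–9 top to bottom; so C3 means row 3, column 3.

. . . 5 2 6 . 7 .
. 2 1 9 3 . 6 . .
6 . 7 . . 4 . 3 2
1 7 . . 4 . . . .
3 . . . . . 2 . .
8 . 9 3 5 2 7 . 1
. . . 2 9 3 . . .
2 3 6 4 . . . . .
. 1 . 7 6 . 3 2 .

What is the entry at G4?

8

G1 = 1 (hidden single in row 1).
C1 = 3 (hidden single in row 1).
F2 = 7 (hidden single in row 2).
C4 = 2 (hidden single in row 4).
J4 = 3 (hidden single in row 4).
E5 = 7 (hidden single in row 5).
H7 = 1 (hidden single in row 7).
J7 = 6 (hidden single in row 7).
A7 = 7 (hidden single in row 7).
J8 = 7 (hidden single in row 8).
G7 = 4 (hidden single in column 7).
A9 = 9 (hidden single in box 7).
A1 = 4 (sole candidate).
A2 = 5 (sole candidate).
G3 = 5 (hidden single in row 3).
B3 = 9 (hidden single in row 3).
B1 = 8 (sole candidate).
J1 = 9 (sole candidate).
B7 = 5 (sole candidate).
C7 = 8 (sole candidate).
C9 = 4 (sole candidate).
C5 = 5 (sole candidate).
H4 = 5 (hidden single in row 4).
D4 = 6 (hidden single in row 4).
F8 = 5 (hidden single in row 8).
F9 = 8 (sole candidate).
J9 = 5 (sole candidate).
F4 = 9 (sole candidate).
G4 = 8: row 4 has {1,2,3,4,5,6,7,9}; col 7 has {1,2,3,4,5,6,7}; box has {1,2,3,5,7} → only 8 remains.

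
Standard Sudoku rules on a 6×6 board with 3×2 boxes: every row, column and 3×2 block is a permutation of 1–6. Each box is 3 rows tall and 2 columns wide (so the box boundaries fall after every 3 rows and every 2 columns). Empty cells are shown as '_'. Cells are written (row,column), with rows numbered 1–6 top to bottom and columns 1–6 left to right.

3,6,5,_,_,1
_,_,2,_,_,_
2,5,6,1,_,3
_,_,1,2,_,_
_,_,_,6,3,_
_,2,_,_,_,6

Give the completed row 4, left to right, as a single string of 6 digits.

631254

(1,4) = 4 (sole candidate).
(1,5) = 2 (sole candidate).
(2,4) = 3 (sole candidate).
(3,5) = 4 (sole candidate).
(4,5) = 5: row 4 has {1,2}; col 5 has {2,3,4}; box has {3,6} → only 5 remains.
(4,6) = 4: row 4 has {1,2,5}; col 6 has {1,3,6}; box has {3,5,6} → only 4 remains.
(5,3) = 4 (sole candidate).
(5,6) = 2 (sole candidate).
(6,3) = 3 (sole candidate).
(6,4) = 5 (sole candidate).
(6,5) = 1 (sole candidate).
(2,5) = 6 (sole candidate).
(2,6) = 5 (sole candidate).
(4,1) = 6: row 4 has {1,2,4,5}; col 1 has {2,3}; box has {2} → only 6 remains.
(4,2) = 3: row 4 has {1,2,4,5,6}; col 2 has {2,5,6}; box has {2,6} → only 3 remains.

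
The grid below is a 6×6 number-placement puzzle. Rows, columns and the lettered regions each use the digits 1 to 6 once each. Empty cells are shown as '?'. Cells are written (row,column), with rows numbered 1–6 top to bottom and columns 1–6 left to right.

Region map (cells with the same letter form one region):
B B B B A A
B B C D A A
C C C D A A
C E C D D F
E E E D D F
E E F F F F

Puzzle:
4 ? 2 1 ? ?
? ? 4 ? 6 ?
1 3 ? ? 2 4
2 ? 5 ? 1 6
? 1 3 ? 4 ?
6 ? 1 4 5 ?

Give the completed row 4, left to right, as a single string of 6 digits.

(1,5) = 3: row 1 has {1,2,4}; col 5 has {1,2,4,5,6}; region has {2,4,6} → only 3 remains.
(1,6) = 5: row 1 has {1,2,3,4}; col 6 has {4,6}; region has {2,3,4,6} → only 5 remains.
(2,2) = 5: row 2 has {4,6}; col 2 has {1,3}; region has {1,2,4} → only 5 remains.
(2,6) = 1: row 2 has {4,5,6}; col 6 has {4,5,6}; region has {2,3,4,5,6} → only 1 remains.
(3,3) = 6: row 3 has {1,2,3,4}; col 3 has {1,2,3,4,5}; region has {1,2,3,4,5} → only 6 remains.
(3,4) = 5: row 3 has {1,2,3,4,6}; col 4 has {1,4}; region has {1,4} → only 5 remains.
(4,2) = 4: row 4 has {1,2,5,6}; col 2 has {1,3,5}; region has {1,3,6} → only 4 remains.
(4,4) = 3: row 4 has {1,2,4,5,6}; col 4 has {1,4,5}; region has {1,4,5} → only 3 remains.

245316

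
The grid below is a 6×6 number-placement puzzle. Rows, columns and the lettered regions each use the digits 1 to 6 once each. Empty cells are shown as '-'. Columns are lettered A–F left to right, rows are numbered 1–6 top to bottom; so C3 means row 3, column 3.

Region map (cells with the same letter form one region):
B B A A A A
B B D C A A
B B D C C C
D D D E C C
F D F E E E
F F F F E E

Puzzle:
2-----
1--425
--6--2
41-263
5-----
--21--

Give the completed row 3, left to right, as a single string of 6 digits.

346512

C2 = 3: row 2 has {1,2,4,5}; col 3 has {2,6}; region has {1,4,6} → only 3 remains.
A3 = 3: row 3 has {2,6}; col 1 has {1,2,4,5}; region has {1,2} → only 3 remains.
D3 = 5: row 3 has {2,3,6}; col 4 has {1,2,4}; region has {2,3,4,6} → only 5 remains.
E3 = 1: row 3 has {2,3,5,6}; col 5 has {2,6}; region has {2,3,4,5,6} → only 1 remains.
C4 = 5: row 4 has {1,2,3,4,6}; col 3 has {2,3,6}; region has {1,3,4,6} → only 5 remains.
B5 = 2: row 5 has {5}; col 2 has {1}; region has {1,3,4,5,6} → only 2 remains.
C5 = 4: row 5 has {2,5}; col 3 has {2,3,5,6}; region has {1,2,5} → only 4 remains.
E5 = 3: row 5 has {2,4,5}; col 5 has {1,2,6}; region has {2} → only 3 remains.
A6 = 6: row 6 has {1,2}; col 1 has {1,2,3,4,5}; region has {1,2,4,5} → only 6 remains.
B6 = 3: row 6 has {1,2,6}; col 2 has {1,2}; region has {1,2,4,5,6} → only 3 remains.
F6 = 4: row 6 has {1,2,3,6}; col 6 has {2,3,5}; region has {2,3} → only 4 remains.
C1 = 1: row 1 has {2}; col 3 has {2,3,4,5,6}; region has {2,5} → only 1 remains.
E1 = 4: row 1 has {1,2}; col 5 has {1,2,3,6}; region has {1,2,5} → only 4 remains.
F1 = 6: row 1 has {1,2,4}; col 6 has {2,3,4,5}; region has {1,2,4,5} → only 6 remains.
B2 = 6: row 2 has {1,2,3,4,5}; col 2 has {1,2,3}; region has {1,2,3} → only 6 remains.
B3 = 4: row 3 has {1,2,3,5,6}; col 2 has {1,2,3,6}; region has {1,2,3,6} → only 4 remains.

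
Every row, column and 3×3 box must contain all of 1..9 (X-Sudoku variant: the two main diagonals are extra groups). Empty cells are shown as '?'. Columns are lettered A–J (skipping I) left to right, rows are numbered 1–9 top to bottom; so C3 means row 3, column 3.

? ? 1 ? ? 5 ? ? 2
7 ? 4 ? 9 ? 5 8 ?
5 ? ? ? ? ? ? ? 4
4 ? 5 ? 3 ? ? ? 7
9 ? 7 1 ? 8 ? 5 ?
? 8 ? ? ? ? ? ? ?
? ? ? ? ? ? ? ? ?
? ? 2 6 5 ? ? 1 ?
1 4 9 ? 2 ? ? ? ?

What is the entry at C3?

8

G4 = 8 (hidden single in row 4).
B4 = 1 (hidden single in row 4).
D6 = 5 (hidden single in row 6).
J9 = 5 (hidden single in row 9).
B7 = 5 (hidden single in row 7).
D9 = 8 (hidden single in row 9).
A6 = 2 (hidden single in column 1).
G5 = 2 (hidden single in row 5).
D4 = 2 (hidden single in row 4).
D2 = 3 (sole candidate).
D3 = 7 (sole candidate).
D1 = 4 (sole candidate).
B2 = 6 (sole candidate).
J2 = 1 (sole candidate).
B5 = 3 (sole candidate).
E5 = 4 (sole candidate).
J5 = 6 (sole candidate).
C6 = 6 (sole candidate).
E6 = 7 (sole candidate).
F6 = 9 (sole candidate).
J6 = 3 (sole candidate).
C7 = 3 (sole candidate).
D7 = 9 (sole candidate).
E7 = 1 (sole candidate).
G7 = 7 (sole candidate).
J7 = 8 (sole candidate).
A8 = 8 (sole candidate).
B8 = 7 (sole candidate).
J8 = 9 (sole candidate).
A1 = 3 (sole candidate).
B1 = 9 (sole candidate).
G1 = 6 (sole candidate).
H1 = 7 (sole candidate).
F2 = 2 (sole candidate).
B3 = 2 (sole candidate).
C3 = 8: row 3 has {2,4,5,7}; col 3 has {1,2,3,4,5,6,7,9}; box has {1,2,3,4,5,6,7,9}; main diagonal has {1,2,3,4,5,6,7,9} → only 8 remains.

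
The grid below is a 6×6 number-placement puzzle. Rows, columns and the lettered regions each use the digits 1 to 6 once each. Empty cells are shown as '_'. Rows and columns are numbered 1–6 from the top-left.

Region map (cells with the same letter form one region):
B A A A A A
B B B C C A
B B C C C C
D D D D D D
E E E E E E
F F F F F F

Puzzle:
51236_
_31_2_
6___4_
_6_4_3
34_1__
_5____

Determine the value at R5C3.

6

R1C6 = 4 (sole candidate).
R2C1 = 4 (sole candidate).
R2C6 = 5 (sole candidate).
R3C2 = 2 (sole candidate).
R3C4 = 5 (sole candidate).
R3C6 = 1 (sole candidate).
R4C3 = 5 (sole candidate).
R4C5 = 1 (sole candidate).
R5C3 = 6: row 5 has {1,3,4}; col 3 has {1,2,5}; region has {1,3,4} → only 6 remains.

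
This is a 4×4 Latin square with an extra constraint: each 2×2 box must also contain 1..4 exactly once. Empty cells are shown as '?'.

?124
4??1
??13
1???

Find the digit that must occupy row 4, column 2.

row 1, column 1 = 3 (sole candidate).
row 2, column 2 = 2 (sole candidate).
row 2, column 3 = 3 (sole candidate).
row 3, column 1 = 2 (sole candidate).
row 3, column 2 = 4 (sole candidate).
row 4, column 2 = 3: row 4 has {1}; col 2 has {1,2,4}; box has {1,2,4} → only 3 remains.

3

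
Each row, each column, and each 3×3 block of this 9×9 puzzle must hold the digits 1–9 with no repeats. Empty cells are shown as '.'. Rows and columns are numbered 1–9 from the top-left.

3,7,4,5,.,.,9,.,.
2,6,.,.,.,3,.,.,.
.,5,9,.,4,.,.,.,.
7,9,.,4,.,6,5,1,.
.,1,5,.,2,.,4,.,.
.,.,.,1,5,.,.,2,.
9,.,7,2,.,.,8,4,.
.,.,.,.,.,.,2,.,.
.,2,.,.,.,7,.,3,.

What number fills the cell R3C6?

2

R7C2 = 3 (sole candidate).
R2C9 = 4 (hidden single in row 2).
R2C8 = 5 (hidden single in row 2).
R4C3 = 2 (hidden single in row 4).
R9C1 = 4 (hidden single in row 9).
R8C2 = 8 (sole candidate).
R6C2 = 4 (sole candidate).
R8C6 = 4 (hidden single in row 8).
R9C9 = 5 (hidden single in row 9).
R7C6 = 5 (hidden single in row 7).
R8C1 = 5 (hidden single in row 8).
R3C1 = 1 (hidden single in column 1).
R2C3 = 8 (sole candidate).
R6C3 = 3 (hidden single in column 3).
R2C5 = 7 (hidden single in column 5).
R2C4 = 9 (sole candidate).
R2C7 = 1 (sole candidate).
R9C7 = 6 (sole candidate).
R6C7 = 7 (sole candidate).
R7C9 = 1 (sole candidate).
R9C3 = 1 (sole candidate).
R9C4 = 8 (sole candidate).
R9C5 = 9 (sole candidate).
R3C4 = 6 (sole candidate).
R3C7 = 3 (sole candidate).
R7C5 = 6 (sole candidate).
R8C3 = 6 (sole candidate).
R8C4 = 3 (sole candidate).
R8C5 = 1 (sole candidate).
R1C5 = 8 (sole candidate).
R1C8 = 6 (sole candidate).
R1C9 = 2 (sole candidate).
R3C6 = 2: row 3 has {1,3,4,5,6,9}; col 6 has {3,4,5,6,7}; box has {3,4,5,6,7,8,9} → only 2 remains.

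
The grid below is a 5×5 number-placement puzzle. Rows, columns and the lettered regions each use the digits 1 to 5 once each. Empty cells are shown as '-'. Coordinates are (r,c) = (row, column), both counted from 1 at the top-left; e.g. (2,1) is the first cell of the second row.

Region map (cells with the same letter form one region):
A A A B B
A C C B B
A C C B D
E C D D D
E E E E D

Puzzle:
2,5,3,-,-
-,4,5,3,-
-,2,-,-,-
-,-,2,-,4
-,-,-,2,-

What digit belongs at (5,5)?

(1,5) = 1 (sole candidate).
(2,1) = 1 (sole candidate).
(2,5) = 2 (sole candidate).
(3,1) = 4 (sole candidate).
(3,3) = 1 (sole candidate).
(3,4) = 5 (sole candidate).
(3,5) = 3 (sole candidate).
(4,2) = 3 (sole candidate).
(4,4) = 1 (sole candidate).
(5,2) = 1 (sole candidate).
(5,3) = 4 (sole candidate).
(5,5) = 5: row 5 has {1,2,4}; col 5 has {1,2,3,4}; region has {1,2,3,4} → only 5 remains.

5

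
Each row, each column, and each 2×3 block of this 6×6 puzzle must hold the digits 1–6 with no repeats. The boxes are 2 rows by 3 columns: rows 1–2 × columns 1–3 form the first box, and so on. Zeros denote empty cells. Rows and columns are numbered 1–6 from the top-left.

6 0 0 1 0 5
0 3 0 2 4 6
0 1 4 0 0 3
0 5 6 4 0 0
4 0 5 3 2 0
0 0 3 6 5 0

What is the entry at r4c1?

r1c3 = 2: row 1 has {1,5,6}; col 3 has {3,4,5,6}; box has {3,6} → only 2 remains.
r1c5 = 3: row 1 has {1,2,5,6}; col 5 has {2,4,5}; box has {1,2,4,5,6} → only 3 remains.
r2c3 = 1: row 2 has {2,3,4,6}; col 3 has {2,3,4,5,6}; box has {2,3,6} → only 1 remains.
r3c1 = 2: row 3 has {1,3,4}; col 1 has {4,6}; box has {1,4,5,6} → only 2 remains.
r3c4 = 5: row 3 has {1,2,3,4}; col 4 has {1,2,3,4,6}; box has {3,4} → only 5 remains.
r3c5 = 6: row 3 has {1,2,3,4,5}; col 5 has {2,3,4,5}; box has {3,4,5} → only 6 remains.
r4c1 = 3: row 4 has {4,5,6}; col 1 has {2,4,6}; box has {1,2,4,5,6} → only 3 remains.

3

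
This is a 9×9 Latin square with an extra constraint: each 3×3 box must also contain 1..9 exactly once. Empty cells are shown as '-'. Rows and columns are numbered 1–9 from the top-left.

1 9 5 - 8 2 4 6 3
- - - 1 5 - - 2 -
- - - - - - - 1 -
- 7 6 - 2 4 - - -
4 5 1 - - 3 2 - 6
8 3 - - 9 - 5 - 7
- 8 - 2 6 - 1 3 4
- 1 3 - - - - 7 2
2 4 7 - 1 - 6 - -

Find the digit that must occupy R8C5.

4

R1C4 = 7 (sole candidate).
R2C2 = 6 (sole candidate).
R2C6 = 9 (sole candidate).
R2C9 = 8 (sole candidate).
R3C2 = 2 (sole candidate).
R3C6 = 6 (sole candidate).
R4C1 = 9 (sole candidate).
R4C8 = 8 (sole candidate).
R4C9 = 1 (sole candidate).
R5C4 = 8 (sole candidate).
R5C5 = 7 (sole candidate).
R5C8 = 9 (sole candidate).
R6C3 = 2 (sole candidate).
R6C4 = 6 (sole candidate).
R6C6 = 1 (sole candidate).
R6C8 = 4 (sole candidate).
R7C1 = 5 (sole candidate).
R7C3 = 9 (sole candidate).
R7C6 = 7 (sole candidate).
R8C1 = 6 (sole candidate).
R8C5 = 4: row 8 has {1,2,3,6,7}; col 5 has {1,2,5,6,7,8,9}; box has {1,2,6,7} → only 4 remains.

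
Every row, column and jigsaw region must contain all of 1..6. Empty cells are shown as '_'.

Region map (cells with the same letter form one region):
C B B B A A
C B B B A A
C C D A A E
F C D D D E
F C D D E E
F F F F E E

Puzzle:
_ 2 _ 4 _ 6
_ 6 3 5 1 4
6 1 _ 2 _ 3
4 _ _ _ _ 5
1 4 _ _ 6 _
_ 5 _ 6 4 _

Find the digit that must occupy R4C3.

R1C3 = 1: row 1 has {2,4,6}; col 3 has {3}; region has {2,3,4,5,6} → only 1 remains.
R2C1 = 2: row 2 has {1,3,4,5,6}; col 1 has {1,4,6}; region has {1,4,6} → only 2 remains.
R3C5 = 5: row 3 has {1,2,3,6}; col 5 has {1,4,6}; region has {1,2,4,6} → only 5 remains.
R4C2 = 3: row 4 has {4,5}; col 2 has {1,2,4,5,6}; region has {1,2,4,6} → only 3 remains.
R4C4 = 1: row 4 has {3,4,5}; col 4 has {2,4,5,6}; region has {} → only 1 remains.
R4C5 = 2: row 4 has {1,3,4,5}; col 5 has {1,4,5,6}; region has {1} → only 2 remains.
R5C3 = 5: row 5 has {1,4,6}; col 3 has {1,3}; region has {1,2} → only 5 remains.
R5C4 = 3: row 5 has {1,4,5,6}; col 4 has {1,2,4,5,6}; region has {1,2,5} → only 3 remains.
R5C6 = 2: row 5 has {1,3,4,5,6}; col 6 has {3,4,5,6}; region has {3,4,5,6} → only 2 remains.
R6C1 = 3: row 6 has {4,5,6}; col 1 has {1,2,4,6}; region has {1,4,5,6} → only 3 remains.
R6C3 = 2: row 6 has {3,4,5,6}; col 3 has {1,3,5}; region has {1,3,4,5,6} → only 2 remains.
R6C6 = 1: row 6 has {2,3,4,5,6}; col 6 has {2,3,4,5,6}; region has {2,3,4,5,6} → only 1 remains.
R1C1 = 5: row 1 has {1,2,4,6}; col 1 has {1,2,3,4,6}; region has {1,2,3,4,6} → only 5 remains.
R1C5 = 3: row 1 has {1,2,4,5,6}; col 5 has {1,2,4,5,6}; region has {1,2,4,5,6} → only 3 remains.
R3C3 = 4: row 3 has {1,2,3,5,6}; col 3 has {1,2,3,5}; region has {1,2,3,5} → only 4 remains.
R4C3 = 6: row 4 has {1,2,3,4,5}; col 3 has {1,2,3,4,5}; region has {1,2,3,4,5} → only 6 remains.

6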